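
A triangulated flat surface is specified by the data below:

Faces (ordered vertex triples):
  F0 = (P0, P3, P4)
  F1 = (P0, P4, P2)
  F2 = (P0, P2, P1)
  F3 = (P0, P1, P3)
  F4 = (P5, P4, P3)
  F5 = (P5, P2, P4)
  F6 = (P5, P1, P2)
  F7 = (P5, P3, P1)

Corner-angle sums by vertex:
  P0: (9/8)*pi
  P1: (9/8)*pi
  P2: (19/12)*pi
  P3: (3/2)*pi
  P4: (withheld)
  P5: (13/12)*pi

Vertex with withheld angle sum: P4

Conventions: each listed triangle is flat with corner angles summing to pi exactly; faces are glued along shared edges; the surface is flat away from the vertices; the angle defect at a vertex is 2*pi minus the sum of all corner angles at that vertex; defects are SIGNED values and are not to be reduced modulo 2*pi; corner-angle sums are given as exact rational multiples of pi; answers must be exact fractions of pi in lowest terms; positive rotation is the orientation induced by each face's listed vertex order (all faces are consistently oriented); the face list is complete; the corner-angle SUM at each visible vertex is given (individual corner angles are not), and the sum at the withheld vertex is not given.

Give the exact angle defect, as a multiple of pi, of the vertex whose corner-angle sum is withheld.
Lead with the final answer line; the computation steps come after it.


Answer: defect(P4) = (5/12)*pi

V = 6, E = 12, F = 8; chi = V - E + F = 2
Gauss-Bonnet: total defect = 2*pi*chi = 4*pi; visible defects sum to (43/12)*pi


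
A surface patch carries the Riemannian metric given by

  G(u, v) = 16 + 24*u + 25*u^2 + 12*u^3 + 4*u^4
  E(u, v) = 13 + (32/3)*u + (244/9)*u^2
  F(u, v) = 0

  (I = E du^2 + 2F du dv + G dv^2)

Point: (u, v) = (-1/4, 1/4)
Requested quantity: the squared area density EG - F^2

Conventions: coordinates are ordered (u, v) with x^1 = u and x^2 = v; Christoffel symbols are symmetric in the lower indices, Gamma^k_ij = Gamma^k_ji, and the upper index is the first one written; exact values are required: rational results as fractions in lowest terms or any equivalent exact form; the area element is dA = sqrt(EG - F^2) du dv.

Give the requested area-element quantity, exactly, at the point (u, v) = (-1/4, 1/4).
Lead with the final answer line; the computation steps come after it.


Answer: EG - F^2 = 35073/256

E = 433/36, F = 0, G = 729/64; EG - F^2 = 35073/256


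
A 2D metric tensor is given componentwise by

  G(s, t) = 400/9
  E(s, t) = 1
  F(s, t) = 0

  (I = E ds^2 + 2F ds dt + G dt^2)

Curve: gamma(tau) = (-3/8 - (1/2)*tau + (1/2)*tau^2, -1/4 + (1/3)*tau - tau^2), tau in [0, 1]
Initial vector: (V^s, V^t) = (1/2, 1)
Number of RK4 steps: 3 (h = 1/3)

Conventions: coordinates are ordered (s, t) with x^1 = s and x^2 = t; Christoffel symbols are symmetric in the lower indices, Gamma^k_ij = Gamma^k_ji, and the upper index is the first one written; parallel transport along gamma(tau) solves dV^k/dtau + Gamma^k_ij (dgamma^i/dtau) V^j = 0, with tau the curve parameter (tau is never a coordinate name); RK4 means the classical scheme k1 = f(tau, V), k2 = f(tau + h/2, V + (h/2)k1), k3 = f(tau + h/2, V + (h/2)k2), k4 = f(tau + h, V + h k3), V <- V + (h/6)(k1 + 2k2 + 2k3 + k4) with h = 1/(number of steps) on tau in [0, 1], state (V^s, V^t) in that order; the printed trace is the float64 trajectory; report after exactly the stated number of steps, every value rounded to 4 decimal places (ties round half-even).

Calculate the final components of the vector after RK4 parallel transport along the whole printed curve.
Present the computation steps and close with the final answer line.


gamma'(tau) = (-1/2 + tau, 1/3 - 2*tau); f(tau, V)^k = -Gamma^k_ij(gamma(tau)) gamma'^i(tau) V^j; h = 1/3; intermediate values shown to 6 dp
curve data and Christoffel symbols at the stage parameters:
  tau = 0.000000: gamma = (-0.375000, -0.250000), gamma' = (-0.500000, 0.333333); Gamma_sss = 0.000000, Gamma_sst = 0.000000, Gamma_stt = 0.000000, Gamma_tss = 0.000000, Gamma_tst = 0.000000, Gamma_ttt = 0.000000
  tau = 0.166667: gamma = (-0.444444, -0.222222), gamma' = (-0.333333, 0.000000); Gamma_sss = 0.000000, Gamma_sst = 0.000000, Gamma_stt = 0.000000, Gamma_tss = 0.000000, Gamma_tst = 0.000000, Gamma_ttt = 0.000000
  tau = 0.333333: gamma = (-0.486111, -0.250000), gamma' = (-0.166667, -0.333333); Gamma_sss = 0.000000, Gamma_sst = 0.000000, Gamma_stt = 0.000000, Gamma_tss = 0.000000, Gamma_tst = 0.000000, Gamma_ttt = 0.000000
  tau = 0.500000: gamma = (-0.500000, -0.333333), gamma' = (0.000000, -0.666667); Gamma_sss = 0.000000, Gamma_sst = 0.000000, Gamma_stt = 0.000000, Gamma_tss = 0.000000, Gamma_tst = 0.000000, Gamma_ttt = 0.000000
  tau = 0.666667: gamma = (-0.486111, -0.472222), gamma' = (0.166667, -1.000000); Gamma_sss = 0.000000, Gamma_sst = 0.000000, Gamma_stt = 0.000000, Gamma_tss = 0.000000, Gamma_tst = 0.000000, Gamma_ttt = 0.000000
  tau = 0.833333: gamma = (-0.444444, -0.666667), gamma' = (0.333333, -1.333333); Gamma_sss = 0.000000, Gamma_sst = 0.000000, Gamma_stt = 0.000000, Gamma_tss = 0.000000, Gamma_tst = 0.000000, Gamma_ttt = 0.000000
  tau = 1.000000: gamma = (-0.375000, -0.916667), gamma' = (0.500000, -1.666667); Gamma_sss = 0.000000, Gamma_sst = 0.000000, Gamma_stt = 0.000000, Gamma_tss = 0.000000, Gamma_tst = 0.000000, Gamma_ttt = 0.000000
step 0: V^s = 0.5000, V^t = 1.0000
step 1: k1 = (0.000000, 0.000000), k2 = (0.000000, 0.000000), k3 = (0.000000, 0.000000), k4 = (0.000000, 0.000000); V <- V + (h/6)(k1 + 2k2 + 2k3 + k4): V^s = 0.5000, V^t = 1.0000
step 2: k1 = (0.000000, 0.000000), k2 = (0.000000, 0.000000), k3 = (0.000000, 0.000000), k4 = (0.000000, 0.000000); V <- V + (h/6)(k1 + 2k2 + 2k3 + k4): V^s = 0.5000, V^t = 1.0000
step 3: k1 = (0.000000, 0.000000), k2 = (0.000000, 0.000000), k3 = (0.000000, 0.000000), k4 = (0.000000, 0.000000); V <- V + (h/6)(k1 + 2k2 + 2k3 + k4): V^s = 0.5000, V^t = 1.0000

Answer: V^s = 0.5000, V^t = 1.0000


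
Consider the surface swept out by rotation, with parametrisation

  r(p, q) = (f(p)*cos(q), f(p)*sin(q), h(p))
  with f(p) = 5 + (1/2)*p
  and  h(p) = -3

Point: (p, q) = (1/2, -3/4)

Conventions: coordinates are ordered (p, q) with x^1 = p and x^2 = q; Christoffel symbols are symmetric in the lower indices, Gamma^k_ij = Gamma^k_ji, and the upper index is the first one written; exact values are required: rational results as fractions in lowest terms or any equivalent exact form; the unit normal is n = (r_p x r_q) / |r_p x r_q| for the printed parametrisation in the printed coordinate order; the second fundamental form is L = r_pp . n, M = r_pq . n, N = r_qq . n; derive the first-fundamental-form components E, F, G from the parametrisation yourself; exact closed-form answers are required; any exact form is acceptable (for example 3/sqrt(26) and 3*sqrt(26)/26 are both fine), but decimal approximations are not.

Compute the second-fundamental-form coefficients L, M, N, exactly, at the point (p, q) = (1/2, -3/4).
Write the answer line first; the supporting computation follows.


Answer: L = 0, M = 0, N = 0

f = 21/4, f' = 1/2, f'' = 0, h' = 0, h'' = 0
E = 1/4, F = 0, G = 441/16; answer radicand W^2 = 1/4
unnormalised second-form numerators: l = 0, m = 0, n = 0; L = l/sqrt(1/4), and similarly M = m/sqrt(W^2), N = n/sqrt(W^2)


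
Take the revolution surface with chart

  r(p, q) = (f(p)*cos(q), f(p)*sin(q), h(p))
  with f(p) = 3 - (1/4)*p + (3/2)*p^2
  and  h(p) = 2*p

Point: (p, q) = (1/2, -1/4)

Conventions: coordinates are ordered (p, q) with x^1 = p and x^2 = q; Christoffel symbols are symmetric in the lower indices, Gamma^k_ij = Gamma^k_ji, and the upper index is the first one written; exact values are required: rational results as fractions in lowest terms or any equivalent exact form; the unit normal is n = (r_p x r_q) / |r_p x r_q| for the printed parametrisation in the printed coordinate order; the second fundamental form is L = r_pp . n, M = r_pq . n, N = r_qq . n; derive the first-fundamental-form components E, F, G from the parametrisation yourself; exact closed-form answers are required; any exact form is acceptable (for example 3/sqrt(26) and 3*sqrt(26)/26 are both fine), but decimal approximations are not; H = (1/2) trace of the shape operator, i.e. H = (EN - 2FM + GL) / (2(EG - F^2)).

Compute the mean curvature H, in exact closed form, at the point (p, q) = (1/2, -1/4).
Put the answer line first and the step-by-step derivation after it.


Answer: H = -1072*sqrt(89)/102973

f = 13/4, f' = 5/4, f'' = 3, h' = 2, h'' = 0
E = 89/16, F = 0, G = 169/16; answer radicand W^2 = 89/16
unnormalised second-form numerators: l = -6, m = 0, n = 13/2; L = l/sqrt(89/16), and similarly M = m/sqrt(W^2), N = n/sqrt(W^2)
H = (E*n - 2*F*m + G*l) / (2*(EG - F^2)*sqrt(W^2)); E*n - 2*F*m + G*l = -871/32, EG - F^2 = 15041/256, so H = (-268/1157)/sqrt(89/16)


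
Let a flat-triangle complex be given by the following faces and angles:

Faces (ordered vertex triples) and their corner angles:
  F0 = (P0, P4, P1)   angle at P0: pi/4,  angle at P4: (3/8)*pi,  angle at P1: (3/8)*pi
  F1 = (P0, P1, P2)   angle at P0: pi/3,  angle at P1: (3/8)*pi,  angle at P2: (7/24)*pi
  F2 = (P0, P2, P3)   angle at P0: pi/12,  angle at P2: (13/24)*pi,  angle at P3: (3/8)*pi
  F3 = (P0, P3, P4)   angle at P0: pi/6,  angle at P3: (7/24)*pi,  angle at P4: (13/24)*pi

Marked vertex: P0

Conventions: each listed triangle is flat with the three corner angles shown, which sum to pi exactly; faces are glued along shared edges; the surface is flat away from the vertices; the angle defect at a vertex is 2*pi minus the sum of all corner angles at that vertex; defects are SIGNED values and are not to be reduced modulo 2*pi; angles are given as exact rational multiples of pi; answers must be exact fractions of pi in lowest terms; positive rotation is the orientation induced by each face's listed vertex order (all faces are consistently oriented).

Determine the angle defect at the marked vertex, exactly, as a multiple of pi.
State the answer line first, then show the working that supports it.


Answer: defect(P0) = (7/6)*pi

Sum of corner angles at P0: (5/6)*pi
defect = 2*pi - (5/6)*pi


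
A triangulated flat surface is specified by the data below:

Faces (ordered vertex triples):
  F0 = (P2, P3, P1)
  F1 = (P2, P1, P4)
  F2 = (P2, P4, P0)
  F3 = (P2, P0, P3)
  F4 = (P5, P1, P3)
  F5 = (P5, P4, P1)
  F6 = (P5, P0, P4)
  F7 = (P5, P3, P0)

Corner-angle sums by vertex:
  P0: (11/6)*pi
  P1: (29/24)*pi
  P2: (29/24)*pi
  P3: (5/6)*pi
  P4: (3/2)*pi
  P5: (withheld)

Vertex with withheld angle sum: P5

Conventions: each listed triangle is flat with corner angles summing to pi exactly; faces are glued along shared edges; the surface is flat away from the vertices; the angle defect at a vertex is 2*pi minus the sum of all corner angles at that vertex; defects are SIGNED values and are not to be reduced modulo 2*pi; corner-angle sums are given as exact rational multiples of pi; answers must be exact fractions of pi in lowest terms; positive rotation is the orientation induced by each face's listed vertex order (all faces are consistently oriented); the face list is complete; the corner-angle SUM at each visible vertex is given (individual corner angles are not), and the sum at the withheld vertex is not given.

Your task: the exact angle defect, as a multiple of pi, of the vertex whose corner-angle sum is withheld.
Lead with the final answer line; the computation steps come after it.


Answer: defect(P5) = (7/12)*pi

V = 6, E = 12, F = 8; chi = V - E + F = 2
Gauss-Bonnet: total defect = 2*pi*chi = 4*pi; visible defects sum to (41/12)*pi


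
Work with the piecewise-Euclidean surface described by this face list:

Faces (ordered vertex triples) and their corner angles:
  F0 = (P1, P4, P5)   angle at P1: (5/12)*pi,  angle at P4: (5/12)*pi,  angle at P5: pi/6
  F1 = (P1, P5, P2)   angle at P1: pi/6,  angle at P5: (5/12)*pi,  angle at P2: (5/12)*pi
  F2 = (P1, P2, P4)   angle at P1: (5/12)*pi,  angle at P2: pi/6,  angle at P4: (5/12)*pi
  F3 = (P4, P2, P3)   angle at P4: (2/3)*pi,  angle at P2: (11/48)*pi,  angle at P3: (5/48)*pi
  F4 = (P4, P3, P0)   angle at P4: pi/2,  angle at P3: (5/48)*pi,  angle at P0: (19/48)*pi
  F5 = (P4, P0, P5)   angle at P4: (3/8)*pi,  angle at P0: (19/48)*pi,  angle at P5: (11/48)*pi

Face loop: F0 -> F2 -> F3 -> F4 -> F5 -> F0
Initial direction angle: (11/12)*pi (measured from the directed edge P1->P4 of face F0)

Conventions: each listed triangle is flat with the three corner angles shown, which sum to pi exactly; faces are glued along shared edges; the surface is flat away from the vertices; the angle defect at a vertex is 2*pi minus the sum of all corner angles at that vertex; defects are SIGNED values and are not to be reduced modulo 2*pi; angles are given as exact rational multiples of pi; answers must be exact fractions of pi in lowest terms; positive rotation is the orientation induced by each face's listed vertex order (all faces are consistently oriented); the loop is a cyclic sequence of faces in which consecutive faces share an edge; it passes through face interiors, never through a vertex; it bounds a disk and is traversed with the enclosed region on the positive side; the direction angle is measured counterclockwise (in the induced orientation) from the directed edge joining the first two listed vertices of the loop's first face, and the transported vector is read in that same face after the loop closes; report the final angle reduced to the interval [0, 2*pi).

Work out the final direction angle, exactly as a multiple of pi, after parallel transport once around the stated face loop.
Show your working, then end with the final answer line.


enclosed vertex P4: corner angles sum to (19/8)*pi, defect = 2*pi - (19/8)*pi = (-3/8)*pi
transport around the loop rotates by the sum of enclosed defects; add to the initial angle mod 2*pi
final angle = (11/12)*pi - (3/8)*pi = (13/24)*pi (mod 2*pi)

Answer: final direction angle = (13/24)*pi


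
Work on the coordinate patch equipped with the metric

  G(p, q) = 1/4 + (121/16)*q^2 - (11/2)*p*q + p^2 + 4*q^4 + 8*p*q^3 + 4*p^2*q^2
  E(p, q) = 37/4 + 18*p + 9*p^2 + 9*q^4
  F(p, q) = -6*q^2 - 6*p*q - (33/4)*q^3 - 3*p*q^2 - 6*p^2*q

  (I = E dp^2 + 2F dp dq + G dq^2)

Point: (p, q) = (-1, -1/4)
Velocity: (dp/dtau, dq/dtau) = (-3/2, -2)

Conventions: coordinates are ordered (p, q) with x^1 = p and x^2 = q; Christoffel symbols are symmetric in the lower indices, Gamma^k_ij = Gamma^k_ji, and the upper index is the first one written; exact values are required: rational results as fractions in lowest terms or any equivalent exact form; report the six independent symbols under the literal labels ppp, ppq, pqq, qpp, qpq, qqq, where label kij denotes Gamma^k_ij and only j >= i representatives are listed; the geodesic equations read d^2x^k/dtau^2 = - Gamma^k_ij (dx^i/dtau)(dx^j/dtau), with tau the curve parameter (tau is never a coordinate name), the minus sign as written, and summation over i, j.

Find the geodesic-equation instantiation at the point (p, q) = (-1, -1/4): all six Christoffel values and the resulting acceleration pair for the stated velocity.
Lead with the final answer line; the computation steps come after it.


Answer: Gamma_ppp = -150/377, Gamma_ppq = -46/39, Gamma_pqq = 2006/1131, Gamma_qpp = -730/377, Gamma_qpq = -110/117, Gamma_qqq = -4190/3393; accelerations (d^2p/dtau^2, d^2q/dtau^2) = (1985/2262, 101365/6786)

E = 73/256, F = -15/256, G = 189/256 at the point
E_p = 0, E_q = -9/16, F_p = -27/16, F_q = -3/64, G_p = -5/4, G_q = -65/32
EG - F^2 = 3393/16384;  g^inv = (16384/3393) * [[189/256, 15/256], [15/256, 73/256]]
first-kind symbols [ij,l] = (1/2)(d_i g_jl + d_j g_il - d_l g_ij): [pp,p] = E_p/2 = 0, [pp,q] = F_p - E_q/2 = -45/32, [pq,p] = E_q/2 = -9/32, [pq,q] = G_p/2 = -5/8, [qq,p] = F_q - G_p/2 = 37/64, [qq,q] = G_q/2 = -65/64
Gamma^p_ij = (G*[ij,p] - F*[ij,q])/(EG - F^2), Gamma^q_ij = (E*[ij,q] - F*[ij,p])/(EG - F^2)
Gamma_ppp = -150/377, Gamma_ppq = -46/39, Gamma_pqq = 2006/1131, Gamma_qpp = -730/377, Gamma_qpq = -110/117, Gamma_qqq = -4190/3393
d^2p/dtau^2 = -(Gamma_ppp*(-3/2)^2 + 2*Gamma_ppq*(-3/2)*(-2) + Gamma_pqq*(-2)^2) = 1985/2262
d^2q/dtau^2 = -(Gamma_qpp*(-3/2)^2 + 2*Gamma_qpq*(-3/2)*(-2) + Gamma_qqq*(-2)^2) = 101365/6786


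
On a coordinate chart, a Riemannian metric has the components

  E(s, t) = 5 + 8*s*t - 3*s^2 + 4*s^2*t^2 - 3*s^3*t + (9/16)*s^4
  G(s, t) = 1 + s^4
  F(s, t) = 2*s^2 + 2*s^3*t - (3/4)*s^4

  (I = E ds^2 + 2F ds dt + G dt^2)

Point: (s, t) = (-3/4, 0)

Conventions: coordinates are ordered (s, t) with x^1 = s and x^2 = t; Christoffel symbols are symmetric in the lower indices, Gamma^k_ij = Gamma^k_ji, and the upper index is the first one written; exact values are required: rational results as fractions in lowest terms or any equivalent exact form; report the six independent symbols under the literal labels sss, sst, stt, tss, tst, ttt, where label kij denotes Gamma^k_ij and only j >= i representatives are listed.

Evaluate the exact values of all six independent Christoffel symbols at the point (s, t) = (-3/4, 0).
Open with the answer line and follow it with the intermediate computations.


Answer: Gamma_sss = 7272/15593, Gamma_sst = -9696/15593, Gamma_stt = 0, Gamma_tss = 2592/15593, Gamma_tst = -3456/15593, Gamma_ttt = 0

E = 14297/4096, F = 909/1024, G = 337/256 at the point
E_s = 909/256, E_t = -303/64, F_s = -111/64, F_t = -27/32, G_s = -27/16, G_t = 0
EG - F^2 = 15593/4096;  g^inv = (4096/15593) * [[337/256, -909/1024], [-909/1024, 14297/4096]]
first-kind symbols [ij,l] = (1/2)(d_i g_jl + d_j g_il - d_l g_ij): [ss,s] = E_s/2 = 909/512, [ss,t] = F_s - E_t/2 = 81/128, [st,s] = E_t/2 = -303/128, [st,t] = G_s/2 = -27/32, [tt,s] = F_t - G_s/2 = 0, [tt,t] = G_t/2 = 0
Gamma^s_ij = (G*[ij,s] - F*[ij,t])/(EG - F^2), Gamma^t_ij = (E*[ij,t] - F*[ij,s])/(EG - F^2)


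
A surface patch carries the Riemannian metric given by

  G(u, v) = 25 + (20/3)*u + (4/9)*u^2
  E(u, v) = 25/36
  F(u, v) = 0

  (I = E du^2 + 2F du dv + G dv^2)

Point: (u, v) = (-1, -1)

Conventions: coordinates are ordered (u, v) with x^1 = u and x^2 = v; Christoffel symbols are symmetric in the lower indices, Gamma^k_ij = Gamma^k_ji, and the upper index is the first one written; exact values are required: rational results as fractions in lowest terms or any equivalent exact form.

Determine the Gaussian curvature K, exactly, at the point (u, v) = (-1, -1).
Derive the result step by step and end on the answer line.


E = 25/36, F = 0, G = 169/9, EG - F^2 = 4225/324 at the point
E_u = 0, E_v = 0, F_u = 0, F_v = 0, G_u = 52/9, G_v = 0
E_vv = 0, F_uv = 0, G_uu = 8/9
Using the Brioschi determinant formula for K from the metric derivatives:
M1 = [[-E_vv/2 + F_uv - G_uu/2, E_u/2, F_u - E_v/2], [F_v - G_u/2, E, F], [G_v/2, F, G]] = [[-4/9, 0, 0], [-26/9, 25/36, 0], [0, 0, 169/9]]; det M1 = -4225/729
M2 = [[0, E_v/2, G_u/2], [E_v/2, E, F], [G_u/2, F, G]] = [[0, 0, 26/9], [0, 25/36, 0], [26/9, 0, 169/9]]; det M2 = -4225/729
det M1 - det M2 = 0; K = 0 / (4225/324)^2 = 0

Answer: K = 0


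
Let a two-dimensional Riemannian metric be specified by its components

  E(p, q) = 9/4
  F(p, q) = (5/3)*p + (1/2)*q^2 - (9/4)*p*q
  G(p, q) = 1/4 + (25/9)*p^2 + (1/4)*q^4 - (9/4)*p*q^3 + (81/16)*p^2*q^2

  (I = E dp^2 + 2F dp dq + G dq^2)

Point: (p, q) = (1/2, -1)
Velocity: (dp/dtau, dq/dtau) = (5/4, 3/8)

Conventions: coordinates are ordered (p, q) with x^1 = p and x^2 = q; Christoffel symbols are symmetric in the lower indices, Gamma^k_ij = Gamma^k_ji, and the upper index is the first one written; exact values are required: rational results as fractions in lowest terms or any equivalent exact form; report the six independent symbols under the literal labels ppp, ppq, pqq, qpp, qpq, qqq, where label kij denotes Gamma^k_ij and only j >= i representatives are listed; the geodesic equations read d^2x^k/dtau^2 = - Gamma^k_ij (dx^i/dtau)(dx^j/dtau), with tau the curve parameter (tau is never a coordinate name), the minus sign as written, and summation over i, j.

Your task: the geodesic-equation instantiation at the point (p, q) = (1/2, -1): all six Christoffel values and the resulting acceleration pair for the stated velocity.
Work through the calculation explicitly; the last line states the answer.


E = 9/4, F = 59/24, G = 2065/576 at the point
E_p = 0, E_q = 0, F_p = 47/12, F_q = -17/8, G_p = 1453/144, G_q = -221/32
EG - F^2 = 4661/2304;  g^inv = (2304/4661) * [[2065/576, -59/24], [-59/24, 9/4]]
first-kind symbols [ij,l] = (1/2)(d_i g_jl + d_j g_il - d_l g_ij): [pp,p] = E_p/2 = 0, [pp,q] = F_p - E_q/2 = 47/12, [pq,p] = E_q/2 = 0, [pq,q] = G_p/2 = 1453/288, [qq,p] = F_q - G_p/2 = -2065/288, [qq,q] = G_q/2 = -221/64
Gamma^p_ij = (G*[ij,p] - F*[ij,q])/(EG - F^2), Gamma^q_ij = (E*[ij,q] - F*[ij,p])/(EG - F^2)
Gamma_ppp = -376/79, Gamma_ppq = -1453/237, Gamma_pqq = -48407/5688, Gamma_qpp = 20304/4661, Gamma_qpq = 26154/4661, Gamma_qqq = 68132/13983
d^2p/dtau^2 = -(Gamma_ppp*(5/4)^2 + 2*Gamma_ppq*(5/4)*(3/8) + Gamma_pqq*(3/8)^2) = 581687/40448
d^2q/dtau^2 = -(Gamma_qpp*(5/4)^2 + 2*Gamma_qpq*(5/4)*(3/8) + Gamma_qqq*(3/8)^2) = -951009/74576

Answer: Gamma_ppp = -376/79, Gamma_ppq = -1453/237, Gamma_pqq = -48407/5688, Gamma_qpp = 20304/4661, Gamma_qpq = 26154/4661, Gamma_qqq = 68132/13983; accelerations (d^2p/dtau^2, d^2q/dtau^2) = (581687/40448, -951009/74576)


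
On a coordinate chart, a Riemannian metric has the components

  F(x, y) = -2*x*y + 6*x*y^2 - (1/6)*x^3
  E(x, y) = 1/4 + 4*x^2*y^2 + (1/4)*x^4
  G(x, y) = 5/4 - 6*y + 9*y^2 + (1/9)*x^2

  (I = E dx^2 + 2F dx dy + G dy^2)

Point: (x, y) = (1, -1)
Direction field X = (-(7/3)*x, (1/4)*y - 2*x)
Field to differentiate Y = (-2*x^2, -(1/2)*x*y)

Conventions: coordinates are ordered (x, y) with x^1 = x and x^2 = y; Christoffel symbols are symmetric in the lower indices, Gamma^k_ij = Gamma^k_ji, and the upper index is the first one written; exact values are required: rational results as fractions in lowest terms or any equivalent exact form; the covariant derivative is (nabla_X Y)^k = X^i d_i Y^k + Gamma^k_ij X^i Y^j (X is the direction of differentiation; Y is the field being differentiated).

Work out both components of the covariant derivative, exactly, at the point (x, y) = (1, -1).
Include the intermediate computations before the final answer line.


E = 9/2, F = 47/6, G = 589/36 at the point
E_x = 9, E_y = -8, F_x = 15/2, F_y = -14, G_x = 2/9, G_y = -24
EG - F^2 = 883/72;  g^inv = (72/883) * [[589/36, -47/6], [-47/6, 9/2]]
first-kind symbols [ij,l] = (1/2)(d_i g_jl + d_j g_il - d_l g_ij): [xx,x] = E_x/2 = 9/2, [xx,y] = F_x - E_y/2 = 23/2, [xy,x] = E_y/2 = -4, [xy,y] = G_x/2 = 1/9, [yy,x] = F_y - G_x/2 = -127/9, [yy,y] = G_y/2 = -12
Gamma^x_ij = (G*[ij,x] - F*[ij,y])/(EG - F^2), Gamma^y_ij = (E*[ij,y] - F*[ij,x])/(EG - F^2)
Gamma_xxx = -1185/883, Gamma_xxy = -14324/2649, Gamma_xyy = -88694/7947, Gamma_yxx = 1188/883, Gamma_yxy = 2292/883, Gamma_yyy = 12212/2649
X = (-7/3, -9/4), Y = (-2, 1/2) at the point

Answer: (nabla_X Y)^x = -76229/31788, (nabla_X Y)^y = 205625/21192


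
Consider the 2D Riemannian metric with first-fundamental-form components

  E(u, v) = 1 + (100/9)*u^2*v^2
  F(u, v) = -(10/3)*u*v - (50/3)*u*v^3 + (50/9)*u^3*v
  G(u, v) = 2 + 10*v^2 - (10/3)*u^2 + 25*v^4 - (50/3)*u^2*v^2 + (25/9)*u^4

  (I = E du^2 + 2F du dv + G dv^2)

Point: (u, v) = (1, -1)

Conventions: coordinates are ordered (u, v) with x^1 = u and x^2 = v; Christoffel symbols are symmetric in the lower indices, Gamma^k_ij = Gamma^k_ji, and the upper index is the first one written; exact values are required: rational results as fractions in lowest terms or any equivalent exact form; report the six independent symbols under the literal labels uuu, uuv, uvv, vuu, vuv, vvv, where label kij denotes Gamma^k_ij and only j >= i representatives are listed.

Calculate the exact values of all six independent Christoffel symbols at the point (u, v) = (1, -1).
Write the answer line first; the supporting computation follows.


Answer: Gamma_uuu = 50/139, Gamma_uuv = -50/139, Gamma_uvv = -150/139, Gamma_vuu = 65/139, Gamma_vuv = -65/139, Gamma_vvv = -195/139

E = 109/9, F = 130/9, G = 178/9 at the point
E_u = 200/9, E_v = -200/9, F_u = 10/3, F_v = -430/9, G_u = -260/9, G_v = -260/3
EG - F^2 = 278/9;  g^inv = (9/278) * [[178/9, -130/9], [-130/9, 109/9]]
first-kind symbols [ij,l] = (1/2)(d_i g_jl + d_j g_il - d_l g_ij): [uu,u] = E_u/2 = 100/9, [uu,v] = F_u - E_v/2 = 130/9, [uv,u] = E_v/2 = -100/9, [uv,v] = G_u/2 = -130/9, [vv,u] = F_v - G_u/2 = -100/3, [vv,v] = G_v/2 = -130/3
Gamma^u_ij = (G*[ij,u] - F*[ij,v])/(EG - F^2), Gamma^v_ij = (E*[ij,v] - F*[ij,u])/(EG - F^2)


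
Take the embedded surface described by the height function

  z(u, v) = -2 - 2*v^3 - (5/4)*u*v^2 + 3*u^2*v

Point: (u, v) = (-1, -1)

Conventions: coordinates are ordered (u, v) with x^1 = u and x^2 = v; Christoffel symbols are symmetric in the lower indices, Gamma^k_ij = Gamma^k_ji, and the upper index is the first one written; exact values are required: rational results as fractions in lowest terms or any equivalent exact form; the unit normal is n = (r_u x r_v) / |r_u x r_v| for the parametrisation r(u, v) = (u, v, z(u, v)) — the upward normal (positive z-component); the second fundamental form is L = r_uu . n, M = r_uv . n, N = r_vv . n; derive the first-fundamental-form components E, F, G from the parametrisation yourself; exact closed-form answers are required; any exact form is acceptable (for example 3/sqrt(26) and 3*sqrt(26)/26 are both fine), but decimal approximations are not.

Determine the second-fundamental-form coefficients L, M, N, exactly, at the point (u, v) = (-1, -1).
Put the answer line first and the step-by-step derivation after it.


Answer: L = -8*sqrt(861)/287, M = -2*sqrt(861)/123, N = 58*sqrt(861)/861

z_u = 19/4, z_v = -11/2, z_uu = -6, z_uv = -7/2, z_vv = 29/2
E = 377/16, F = -209/8, G = 125/4; answer radicand W^2 = 861/16
unnormalised second-form numerators: l = -6, m = -7/2, n = 29/2; L = l/sqrt(861/16), and similarly M = m/sqrt(W^2), N = n/sqrt(W^2)


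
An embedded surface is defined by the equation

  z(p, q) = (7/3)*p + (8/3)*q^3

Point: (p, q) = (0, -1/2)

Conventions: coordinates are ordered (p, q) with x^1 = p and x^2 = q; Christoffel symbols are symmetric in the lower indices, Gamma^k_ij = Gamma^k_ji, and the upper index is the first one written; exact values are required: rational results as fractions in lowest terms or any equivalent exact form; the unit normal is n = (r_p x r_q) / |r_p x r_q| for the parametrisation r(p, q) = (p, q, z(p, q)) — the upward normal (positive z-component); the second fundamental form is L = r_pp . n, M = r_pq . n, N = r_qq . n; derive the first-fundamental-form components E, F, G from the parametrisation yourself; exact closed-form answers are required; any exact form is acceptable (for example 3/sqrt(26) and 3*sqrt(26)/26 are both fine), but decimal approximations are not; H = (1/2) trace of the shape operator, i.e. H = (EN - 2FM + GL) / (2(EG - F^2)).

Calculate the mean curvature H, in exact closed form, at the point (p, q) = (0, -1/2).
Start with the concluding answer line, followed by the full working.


Answer: H = -174*sqrt(94)/2209

z_p = 7/3, z_q = 2, z_pp = 0, z_pq = 0, z_qq = -8
E = 58/9, F = 14/3, G = 5; answer radicand W^2 = 94/9
unnormalised second-form numerators: l = 0, m = 0, n = -8; L = l/sqrt(94/9), and similarly M = m/sqrt(W^2), N = n/sqrt(W^2)
H = (E*n - 2*F*m + G*l) / (2*(EG - F^2)*sqrt(W^2)); E*n - 2*F*m + G*l = -464/9, EG - F^2 = 94/9, so H = (-116/47)/sqrt(94/9)


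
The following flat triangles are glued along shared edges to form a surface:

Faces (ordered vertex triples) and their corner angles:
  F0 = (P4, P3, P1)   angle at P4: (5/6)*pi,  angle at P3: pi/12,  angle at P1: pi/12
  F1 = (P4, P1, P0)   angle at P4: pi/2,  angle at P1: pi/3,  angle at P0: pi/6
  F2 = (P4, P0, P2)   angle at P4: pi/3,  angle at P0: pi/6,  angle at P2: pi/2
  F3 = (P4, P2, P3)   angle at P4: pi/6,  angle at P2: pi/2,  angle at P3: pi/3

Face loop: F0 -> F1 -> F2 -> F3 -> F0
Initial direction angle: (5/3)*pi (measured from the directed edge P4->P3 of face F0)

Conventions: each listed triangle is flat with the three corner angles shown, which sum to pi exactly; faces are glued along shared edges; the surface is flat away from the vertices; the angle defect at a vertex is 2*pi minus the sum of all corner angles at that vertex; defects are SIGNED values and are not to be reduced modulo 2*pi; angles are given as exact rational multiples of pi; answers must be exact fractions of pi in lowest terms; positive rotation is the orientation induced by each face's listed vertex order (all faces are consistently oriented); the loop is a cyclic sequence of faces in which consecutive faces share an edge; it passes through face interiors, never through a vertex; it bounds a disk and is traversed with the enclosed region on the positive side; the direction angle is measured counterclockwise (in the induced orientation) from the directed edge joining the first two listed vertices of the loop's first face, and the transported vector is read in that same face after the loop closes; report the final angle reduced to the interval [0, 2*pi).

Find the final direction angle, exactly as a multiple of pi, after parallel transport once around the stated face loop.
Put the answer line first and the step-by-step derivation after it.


Answer: final direction angle = (11/6)*pi

enclosed vertex P4: corner angles sum to (11/6)*pi, defect = 2*pi - (11/6)*pi = pi/6
transport around the loop rotates by the sum of enclosed defects; add to the initial angle mod 2*pi
final angle = (5/3)*pi + pi/6 = (11/6)*pi (mod 2*pi)


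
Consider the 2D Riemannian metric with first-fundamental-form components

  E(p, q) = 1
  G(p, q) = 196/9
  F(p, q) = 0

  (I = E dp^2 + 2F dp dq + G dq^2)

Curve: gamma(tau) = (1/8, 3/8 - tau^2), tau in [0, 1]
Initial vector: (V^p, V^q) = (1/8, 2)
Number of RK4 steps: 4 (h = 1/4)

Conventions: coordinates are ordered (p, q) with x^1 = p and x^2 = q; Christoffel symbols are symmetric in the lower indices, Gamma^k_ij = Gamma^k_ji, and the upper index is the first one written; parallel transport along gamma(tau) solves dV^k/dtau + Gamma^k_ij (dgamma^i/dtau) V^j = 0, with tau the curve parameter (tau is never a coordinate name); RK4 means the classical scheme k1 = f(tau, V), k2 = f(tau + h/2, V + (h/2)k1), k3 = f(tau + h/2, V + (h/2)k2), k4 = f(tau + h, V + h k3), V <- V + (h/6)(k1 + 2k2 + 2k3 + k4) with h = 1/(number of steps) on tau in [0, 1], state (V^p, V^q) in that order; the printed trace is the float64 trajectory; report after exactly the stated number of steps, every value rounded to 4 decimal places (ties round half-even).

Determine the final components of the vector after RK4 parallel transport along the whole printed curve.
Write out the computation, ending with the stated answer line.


gamma'(tau) = (0, -2*tau); f(tau, V)^k = -Gamma^k_ij(gamma(tau)) gamma'^i(tau) V^j; h = 1/4; intermediate values shown to 6 dp
curve data and Christoffel symbols at the stage parameters:
  tau = 0.000000: gamma = (0.125000, 0.375000), gamma' = (0.000000, 0.000000); Gamma_ppp = 0.000000, Gamma_ppq = 0.000000, Gamma_pqq = 0.000000, Gamma_qpp = 0.000000, Gamma_qpq = 0.000000, Gamma_qqq = 0.000000
  tau = 0.125000: gamma = (0.125000, 0.359375), gamma' = (0.000000, -0.250000); Gamma_ppp = 0.000000, Gamma_ppq = 0.000000, Gamma_pqq = 0.000000, Gamma_qpp = 0.000000, Gamma_qpq = 0.000000, Gamma_qqq = 0.000000
  tau = 0.250000: gamma = (0.125000, 0.312500), gamma' = (0.000000, -0.500000); Gamma_ppp = 0.000000, Gamma_ppq = 0.000000, Gamma_pqq = 0.000000, Gamma_qpp = 0.000000, Gamma_qpq = 0.000000, Gamma_qqq = 0.000000
  tau = 0.375000: gamma = (0.125000, 0.234375), gamma' = (0.000000, -0.750000); Gamma_ppp = 0.000000, Gamma_ppq = 0.000000, Gamma_pqq = 0.000000, Gamma_qpp = 0.000000, Gamma_qpq = 0.000000, Gamma_qqq = 0.000000
  tau = 0.500000: gamma = (0.125000, 0.125000), gamma' = (0.000000, -1.000000); Gamma_ppp = 0.000000, Gamma_ppq = 0.000000, Gamma_pqq = 0.000000, Gamma_qpp = 0.000000, Gamma_qpq = 0.000000, Gamma_qqq = 0.000000
  tau = 0.625000: gamma = (0.125000, -0.015625), gamma' = (0.000000, -1.250000); Gamma_ppp = 0.000000, Gamma_ppq = 0.000000, Gamma_pqq = 0.000000, Gamma_qpp = 0.000000, Gamma_qpq = 0.000000, Gamma_qqq = 0.000000
  tau = 0.750000: gamma = (0.125000, -0.187500), gamma' = (0.000000, -1.500000); Gamma_ppp = 0.000000, Gamma_ppq = 0.000000, Gamma_pqq = 0.000000, Gamma_qpp = 0.000000, Gamma_qpq = 0.000000, Gamma_qqq = 0.000000
  tau = 0.875000: gamma = (0.125000, -0.390625), gamma' = (0.000000, -1.750000); Gamma_ppp = 0.000000, Gamma_ppq = 0.000000, Gamma_pqq = 0.000000, Gamma_qpp = 0.000000, Gamma_qpq = 0.000000, Gamma_qqq = 0.000000
  tau = 1.000000: gamma = (0.125000, -0.625000), gamma' = (0.000000, -2.000000); Gamma_ppp = 0.000000, Gamma_ppq = 0.000000, Gamma_pqq = 0.000000, Gamma_qpp = 0.000000, Gamma_qpq = 0.000000, Gamma_qqq = 0.000000
step 0: V^p = 0.1250, V^q = 2.0000
step 1: k1 = (0.000000, 0.000000), k2 = (0.000000, 0.000000), k3 = (0.000000, 0.000000), k4 = (0.000000, 0.000000); V <- V + (h/6)(k1 + 2k2 + 2k3 + k4): V^p = 0.1250, V^q = 2.0000
step 2: k1 = (0.000000, 0.000000), k2 = (0.000000, 0.000000), k3 = (0.000000, 0.000000), k4 = (0.000000, 0.000000); V <- V + (h/6)(k1 + 2k2 + 2k3 + k4): V^p = 0.1250, V^q = 2.0000
step 3: k1 = (0.000000, 0.000000), k2 = (0.000000, 0.000000), k3 = (0.000000, 0.000000), k4 = (0.000000, 0.000000); V <- V + (h/6)(k1 + 2k2 + 2k3 + k4): V^p = 0.1250, V^q = 2.0000
step 4: k1 = (0.000000, 0.000000), k2 = (0.000000, 0.000000), k3 = (0.000000, 0.000000), k4 = (0.000000, 0.000000); V <- V + (h/6)(k1 + 2k2 + 2k3 + k4): V^p = 0.1250, V^q = 2.0000

Answer: V^p = 0.1250, V^q = 2.0000


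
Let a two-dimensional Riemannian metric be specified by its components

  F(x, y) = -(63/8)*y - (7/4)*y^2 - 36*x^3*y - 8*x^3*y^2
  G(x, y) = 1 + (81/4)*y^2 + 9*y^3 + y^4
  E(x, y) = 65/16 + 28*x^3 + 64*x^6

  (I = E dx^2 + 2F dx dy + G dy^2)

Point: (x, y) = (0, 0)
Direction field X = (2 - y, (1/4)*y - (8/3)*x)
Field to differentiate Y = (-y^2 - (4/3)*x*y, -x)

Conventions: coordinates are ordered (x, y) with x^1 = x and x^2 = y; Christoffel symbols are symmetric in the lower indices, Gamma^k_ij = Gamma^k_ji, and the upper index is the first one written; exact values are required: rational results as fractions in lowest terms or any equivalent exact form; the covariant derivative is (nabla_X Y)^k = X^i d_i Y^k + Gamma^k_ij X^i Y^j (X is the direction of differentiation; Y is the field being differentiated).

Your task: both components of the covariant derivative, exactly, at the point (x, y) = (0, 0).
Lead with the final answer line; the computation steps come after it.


Answer: (nabla_X Y)^x = 0, (nabla_X Y)^y = -2

E = 65/16, F = 0, G = 1 at the point
E_x = 0, E_y = 0, F_x = 0, F_y = -63/8, G_x = 0, G_y = 0
EG - F^2 = 65/16;  g^inv = (16/65) * [[1, 0], [0, 65/16]]
first-kind symbols [ij,l] = (1/2)(d_i g_jl + d_j g_il - d_l g_ij): [xx,x] = E_x/2 = 0, [xx,y] = F_x - E_y/2 = 0, [xy,x] = E_y/2 = 0, [xy,y] = G_x/2 = 0, [yy,x] = F_y - G_x/2 = -63/8, [yy,y] = G_y/2 = 0
Gamma^x_ij = (G*[ij,x] - F*[ij,y])/(EG - F^2), Gamma^y_ij = (E*[ij,y] - F*[ij,x])/(EG - F^2)
Gamma_xxx = 0, Gamma_xxy = 0, Gamma_xyy = -126/65, Gamma_yxx = 0, Gamma_yxy = 0, Gamma_yyy = 0
X = (2, 0), Y = (0, 0) at the point


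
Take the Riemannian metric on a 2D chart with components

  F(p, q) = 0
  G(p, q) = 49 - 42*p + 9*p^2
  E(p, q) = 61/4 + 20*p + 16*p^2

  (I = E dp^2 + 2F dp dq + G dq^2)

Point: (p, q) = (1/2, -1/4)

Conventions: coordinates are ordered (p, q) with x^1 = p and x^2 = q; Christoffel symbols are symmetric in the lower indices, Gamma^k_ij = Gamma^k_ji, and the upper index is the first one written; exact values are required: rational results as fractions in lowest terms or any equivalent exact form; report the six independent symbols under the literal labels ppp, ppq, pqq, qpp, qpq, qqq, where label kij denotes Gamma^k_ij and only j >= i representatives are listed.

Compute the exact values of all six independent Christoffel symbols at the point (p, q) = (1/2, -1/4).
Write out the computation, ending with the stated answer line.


E = 117/4, F = 0, G = 121/4 at the point
E_p = 36, E_q = 0, F_p = 0, F_q = 0, G_p = -33, G_q = 0
EG - F^2 = 14157/16;  g^inv = (16/14157) * [[121/4, 0], [0, 117/4]]
first-kind symbols [ij,l] = (1/2)(d_i g_jl + d_j g_il - d_l g_ij): [pp,p] = E_p/2 = 18, [pp,q] = F_p - E_q/2 = 0, [pq,p] = E_q/2 = 0, [pq,q] = G_p/2 = -33/2, [qq,p] = F_q - G_p/2 = 33/2, [qq,q] = G_q/2 = 0
Gamma^p_ij = (G*[ij,p] - F*[ij,q])/(EG - F^2), Gamma^q_ij = (E*[ij,q] - F*[ij,p])/(EG - F^2)

Answer: Gamma_ppp = 8/13, Gamma_ppq = 0, Gamma_pqq = 22/39, Gamma_qpp = 0, Gamma_qpq = -6/11, Gamma_qqq = 0


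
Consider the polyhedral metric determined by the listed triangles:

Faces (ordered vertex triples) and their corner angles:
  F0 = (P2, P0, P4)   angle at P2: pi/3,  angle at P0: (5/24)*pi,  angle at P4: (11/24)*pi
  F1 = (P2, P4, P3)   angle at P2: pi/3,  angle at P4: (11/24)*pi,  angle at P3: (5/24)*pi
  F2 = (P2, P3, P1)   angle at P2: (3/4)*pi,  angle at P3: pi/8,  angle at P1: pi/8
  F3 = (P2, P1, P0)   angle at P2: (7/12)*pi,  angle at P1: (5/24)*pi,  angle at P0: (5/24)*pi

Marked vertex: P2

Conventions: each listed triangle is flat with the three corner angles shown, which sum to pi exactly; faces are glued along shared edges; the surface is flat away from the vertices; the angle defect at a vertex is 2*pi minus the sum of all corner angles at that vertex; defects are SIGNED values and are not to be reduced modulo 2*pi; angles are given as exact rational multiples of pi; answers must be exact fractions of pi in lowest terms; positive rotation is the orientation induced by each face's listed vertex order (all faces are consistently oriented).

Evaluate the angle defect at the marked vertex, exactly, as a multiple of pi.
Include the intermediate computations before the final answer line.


Sum of corner angles at P2: 2*pi
defect = 2*pi - 2*pi

Answer: defect(P2) = 0


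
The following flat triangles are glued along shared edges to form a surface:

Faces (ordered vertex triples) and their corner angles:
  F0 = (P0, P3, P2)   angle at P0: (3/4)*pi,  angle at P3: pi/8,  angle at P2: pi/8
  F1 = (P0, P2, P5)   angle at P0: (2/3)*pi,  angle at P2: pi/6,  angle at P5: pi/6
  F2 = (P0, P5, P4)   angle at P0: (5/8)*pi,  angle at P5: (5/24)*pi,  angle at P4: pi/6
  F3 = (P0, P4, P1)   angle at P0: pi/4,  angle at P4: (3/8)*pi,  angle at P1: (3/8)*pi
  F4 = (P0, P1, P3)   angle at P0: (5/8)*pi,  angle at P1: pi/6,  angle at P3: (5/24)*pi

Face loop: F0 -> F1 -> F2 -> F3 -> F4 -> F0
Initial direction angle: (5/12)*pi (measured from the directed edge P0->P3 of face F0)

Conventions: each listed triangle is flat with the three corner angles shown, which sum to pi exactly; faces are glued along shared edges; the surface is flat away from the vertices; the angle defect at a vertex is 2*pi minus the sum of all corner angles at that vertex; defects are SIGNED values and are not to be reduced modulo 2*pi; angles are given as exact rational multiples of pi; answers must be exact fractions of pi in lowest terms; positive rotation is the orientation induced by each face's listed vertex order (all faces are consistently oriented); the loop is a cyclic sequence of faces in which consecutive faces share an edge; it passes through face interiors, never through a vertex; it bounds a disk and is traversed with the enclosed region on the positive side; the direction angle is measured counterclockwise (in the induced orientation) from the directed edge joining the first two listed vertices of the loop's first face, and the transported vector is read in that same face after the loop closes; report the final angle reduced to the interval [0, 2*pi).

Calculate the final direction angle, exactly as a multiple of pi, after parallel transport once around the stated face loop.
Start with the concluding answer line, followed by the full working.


Answer: final direction angle = (3/2)*pi

enclosed vertex P0: corner angles sum to (35/12)*pi, defect = 2*pi - (35/12)*pi = (-11/12)*pi
the rotation equals the total enclosed defect, so the final angle is initial + defects (mod 2*pi)
final angle = (5/12)*pi - (11/12)*pi = (3/2)*pi (mod 2*pi)


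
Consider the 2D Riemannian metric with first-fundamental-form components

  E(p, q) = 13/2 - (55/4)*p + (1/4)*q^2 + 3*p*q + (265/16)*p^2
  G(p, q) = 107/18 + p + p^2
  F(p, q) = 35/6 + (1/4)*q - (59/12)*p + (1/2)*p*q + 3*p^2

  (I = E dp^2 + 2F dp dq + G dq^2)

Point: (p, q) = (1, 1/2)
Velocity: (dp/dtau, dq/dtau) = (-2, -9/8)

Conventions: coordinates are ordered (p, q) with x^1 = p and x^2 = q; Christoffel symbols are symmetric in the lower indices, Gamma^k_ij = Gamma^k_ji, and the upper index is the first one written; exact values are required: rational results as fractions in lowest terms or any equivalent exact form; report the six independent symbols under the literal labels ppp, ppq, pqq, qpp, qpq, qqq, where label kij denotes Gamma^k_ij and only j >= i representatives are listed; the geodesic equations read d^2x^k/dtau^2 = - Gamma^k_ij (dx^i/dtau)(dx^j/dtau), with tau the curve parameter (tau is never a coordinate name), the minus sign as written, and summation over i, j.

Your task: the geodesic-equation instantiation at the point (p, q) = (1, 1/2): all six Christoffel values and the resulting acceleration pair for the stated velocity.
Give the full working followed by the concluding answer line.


E = 87/8, F = 103/24, G = 143/18 at the point
E_p = 167/8, E_q = 13/4, F_p = 4/3, F_q = 3/4, G_p = 3, G_q = 0
EG - F^2 = 39155/576;  g^inv = (576/39155) * [[143/18, -103/24], [-103/24, 87/8]]
first-kind symbols [ij,l] = (1/2)(d_i g_jl + d_j g_il - d_l g_ij): [pp,p] = E_p/2 = 167/16, [pp,q] = F_p - E_q/2 = -7/24, [pq,p] = E_q/2 = 13/8, [pq,q] = G_p/2 = 3/2, [qq,p] = F_q - G_p/2 = -3/4, [qq,q] = G_q/2 = 0
Gamma^p_ij = (G*[ij,p] - F*[ij,q])/(EG - F^2), Gamma^q_ij = (E*[ij,q] - F*[ij,p])/(EG - F^2)
Gamma_ppp = 48483/39155, Gamma_ppq = 3728/39155, Gamma_pqq = -3432/39155, Gamma_qpp = -55257/78310, Gamma_qpq = 5379/39155, Gamma_qqq = 1854/39155
d^2p/dtau^2 = -(Gamma_ppp*(-2)^2 + 2*Gamma_ppq*(-2)*(-9/8) + Gamma_pqq*(-9/8)^2) = -330183/62648
d^2q/dtau^2 = -(Gamma_qpp*(-2)^2 + 2*Gamma_qpq*(-2)*(-9/8) + Gamma_qqq*(-9/8)^2) = 537357/250592

Answer: Gamma_ppp = 48483/39155, Gamma_ppq = 3728/39155, Gamma_pqq = -3432/39155, Gamma_qpp = -55257/78310, Gamma_qpq = 5379/39155, Gamma_qqq = 1854/39155; accelerations (d^2p/dtau^2, d^2q/dtau^2) = (-330183/62648, 537357/250592)
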